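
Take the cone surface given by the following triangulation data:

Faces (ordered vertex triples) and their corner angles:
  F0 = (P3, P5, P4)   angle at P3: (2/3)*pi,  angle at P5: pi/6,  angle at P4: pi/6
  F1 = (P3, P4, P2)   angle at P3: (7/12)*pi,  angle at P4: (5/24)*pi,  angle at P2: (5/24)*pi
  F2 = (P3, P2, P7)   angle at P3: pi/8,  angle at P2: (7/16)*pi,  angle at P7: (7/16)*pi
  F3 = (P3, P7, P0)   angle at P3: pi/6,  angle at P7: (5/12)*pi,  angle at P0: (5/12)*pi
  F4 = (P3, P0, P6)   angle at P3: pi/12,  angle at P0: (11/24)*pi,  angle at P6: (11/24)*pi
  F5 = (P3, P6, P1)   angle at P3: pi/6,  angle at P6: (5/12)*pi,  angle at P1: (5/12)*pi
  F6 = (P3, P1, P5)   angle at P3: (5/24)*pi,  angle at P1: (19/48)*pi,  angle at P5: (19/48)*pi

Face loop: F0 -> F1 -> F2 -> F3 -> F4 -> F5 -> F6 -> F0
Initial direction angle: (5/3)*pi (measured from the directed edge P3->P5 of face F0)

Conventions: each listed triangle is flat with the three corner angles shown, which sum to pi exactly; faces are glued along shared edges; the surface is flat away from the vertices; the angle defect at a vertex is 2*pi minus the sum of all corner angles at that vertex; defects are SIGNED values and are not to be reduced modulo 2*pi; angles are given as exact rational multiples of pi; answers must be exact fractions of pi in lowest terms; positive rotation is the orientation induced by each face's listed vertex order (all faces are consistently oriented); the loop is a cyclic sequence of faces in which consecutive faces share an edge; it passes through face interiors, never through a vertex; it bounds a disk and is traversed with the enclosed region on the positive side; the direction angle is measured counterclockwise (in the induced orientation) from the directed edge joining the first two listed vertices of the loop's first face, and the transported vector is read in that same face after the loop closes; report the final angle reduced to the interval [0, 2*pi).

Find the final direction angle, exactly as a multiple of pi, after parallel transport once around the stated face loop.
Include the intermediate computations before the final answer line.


enclosed vertex P3: corner angles sum to 2*pi, defect = 2*pi - 2*pi = 0
summing the enclosed defects onto the initial angle, mod 2*pi in the induced orientation:
final angle = (5/3)*pi + 0 = (5/3)*pi (mod 2*pi)

Answer: final direction angle = (5/3)*pi


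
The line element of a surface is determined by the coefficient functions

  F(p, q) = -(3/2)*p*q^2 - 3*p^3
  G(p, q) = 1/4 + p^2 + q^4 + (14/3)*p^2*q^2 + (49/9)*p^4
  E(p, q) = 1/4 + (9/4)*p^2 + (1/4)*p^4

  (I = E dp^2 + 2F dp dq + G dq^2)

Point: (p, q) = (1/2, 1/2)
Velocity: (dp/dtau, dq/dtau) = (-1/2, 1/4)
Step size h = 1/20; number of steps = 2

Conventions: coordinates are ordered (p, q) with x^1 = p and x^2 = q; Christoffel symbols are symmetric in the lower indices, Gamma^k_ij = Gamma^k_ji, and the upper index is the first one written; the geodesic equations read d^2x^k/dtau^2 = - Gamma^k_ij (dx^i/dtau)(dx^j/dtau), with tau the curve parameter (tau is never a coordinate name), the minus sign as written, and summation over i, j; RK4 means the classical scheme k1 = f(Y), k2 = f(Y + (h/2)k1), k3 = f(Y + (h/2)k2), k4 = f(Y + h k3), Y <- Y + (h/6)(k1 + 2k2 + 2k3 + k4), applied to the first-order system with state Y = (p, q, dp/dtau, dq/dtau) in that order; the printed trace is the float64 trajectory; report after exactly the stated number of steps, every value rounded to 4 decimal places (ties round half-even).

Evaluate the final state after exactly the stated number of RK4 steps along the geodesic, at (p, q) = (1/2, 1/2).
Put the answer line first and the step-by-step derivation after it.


Answer: p = 0.4550, q = 0.5322, dp/dtau = -0.3927, dq/dtau = 0.3948

f(Y) = (dp/dtau, dq/dtau, -Gamma^p_ij Y'^i Y'^j, -Gamma^q_ij Y'^i Y'^j) with the Gammas evaluated at the stage position; h = 0.050000; intermediate values shown to 6 dp
step 0: p = 0.5000, q = 0.5000, dp/dtau = -0.5000, dq/dtau = 0.2500
step 1:
  k1: at (p, q) = (0.500000, 0.500000), (dp/dtau, dq/dtau) = (-0.500000, 0.250000); Gamma_ppp = -0.086452, Gamma_ppq = 2.043871, Gamma_pqq = -4.974910, Gamma_qpp = -2.238387, Gamma_qpq = 3.009032, Gamma_qqq = -1.645161; k1 = (-0.500000, 0.250000, 0.843513, 1.414677)
  k2: at (p, q) = (0.487500, 0.506250), (dp/dtau, dq/dtau) = (-0.478912, 0.285367); Gamma_ppp = -0.043905, Gamma_ppq = 1.984986, Gamma_pqq = -4.898787, Gamma_qpp = -2.224138, Gamma_qpq = 2.964015, Gamma_qqq = -1.571773; k2 = (-0.478912, 0.285367, 0.951558, 1.448276)
  k3: at (p, q) = (0.488027, 0.507134), (dp/dtau, dq/dtau) = (-0.476211, 0.286207); Gamma_ppp = -0.047096, Gamma_ppq = 1.990993, Gamma_pqq = -4.910724, Gamma_qpp = -2.223319, Gamma_qpq = 2.966499, Gamma_qqq = -1.577368; k3 = (-0.476211, 0.286207, 0.955664, 1.442044)
  k4: at (p, q) = (0.476189, 0.514310), (dp/dtau, dq/dtau) = (-0.452217, 0.322102); Gamma_ppp = -0.008128, Gamma_ppq = 1.939083, Gamma_pqq = -4.849447, Gamma_qpp = -2.206575, Gamma_qpq = 2.922775, Gamma_qqq = -1.509913; k4 = (-0.452217, 0.322102, 1.069686, 1.459361)
  Y <- Y + (h/6)(k1 + 2k2 + 2k3 + k4): p = 0.4761, q = 0.5143, dp/dtau = -0.4523, dq/dtau = 0.3221
step 2:
  k1: at (p, q) = (0.476146, 0.514294), (dp/dtau, dq/dtau) = (-0.452270, 0.322122); Gamma_ppp = -0.007932, Gamma_ppq = 1.938761, Gamma_pqq = -4.848897, Gamma_qpp = -2.206566, Gamma_qpq = 2.922592, Gamma_qqq = -1.509573; k1 = (-0.452270, 0.322122, 1.069659, 1.459548)
  k2: at (p, q) = (0.464839, 0.522347), (dp/dtau, dq/dtau) = (-0.425528, 0.358611); Gamma_ppp = 0.027827, Gamma_ppq = 1.892901, Gamma_pqq = -4.800644, Gamma_qpp = -2.187497, Gamma_qpq = 2.879760, Gamma_qqq = -1.447022; k2 = (-0.425528, 0.358611, 1.190043, 1.461087)
  k3: at (p, q) = (0.465508, 0.523259), (dp/dtau, dq/dtau) = (-0.422519, 0.358649); Gamma_ppp = 0.023929, Gamma_ppq = 1.899935, Gamma_pqq = -4.814191, Gamma_qpp = -2.186884, Gamma_qpq = 2.882983, Gamma_qqq = -1.453724; k3 = (-0.422519, 0.358649, 1.190792, 1.451150)
  k4: at (p, q) = (0.455020, 0.532226), (dp/dtau, dq/dtau) = (-0.392730, 0.394680); Gamma_ppp = 0.054981, Gamma_ppq = 1.862119, Gamma_pqq = -4.781919, Gamma_qpp = -2.166033, Gamma_qpq = 2.842547, Gamma_qqq = -1.398233; k4 = (-0.392730, 0.394680, 1.313676, 1.433093)
  Y <- Y + (h/6)(k1 + 2k2 + 2k3 + k4): p = 0.4550, q = 0.5322, dp/dtau = -0.3927, dq/dtau = 0.3948


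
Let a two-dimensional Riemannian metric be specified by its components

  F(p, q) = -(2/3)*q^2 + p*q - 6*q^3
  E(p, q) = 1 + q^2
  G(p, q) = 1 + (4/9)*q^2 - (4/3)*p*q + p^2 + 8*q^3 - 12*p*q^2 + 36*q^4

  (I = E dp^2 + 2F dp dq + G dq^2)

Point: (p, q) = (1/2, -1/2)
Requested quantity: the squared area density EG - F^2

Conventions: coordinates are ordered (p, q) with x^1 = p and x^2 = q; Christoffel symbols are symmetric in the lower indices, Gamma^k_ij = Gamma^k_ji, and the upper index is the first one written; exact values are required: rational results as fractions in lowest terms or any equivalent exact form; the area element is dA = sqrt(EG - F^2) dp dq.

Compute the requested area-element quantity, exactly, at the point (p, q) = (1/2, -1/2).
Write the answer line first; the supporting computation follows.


Answer: EG - F^2 = 61/36

E = 5/4, F = 1/3, G = 13/9; EG - F^2 = 61/36


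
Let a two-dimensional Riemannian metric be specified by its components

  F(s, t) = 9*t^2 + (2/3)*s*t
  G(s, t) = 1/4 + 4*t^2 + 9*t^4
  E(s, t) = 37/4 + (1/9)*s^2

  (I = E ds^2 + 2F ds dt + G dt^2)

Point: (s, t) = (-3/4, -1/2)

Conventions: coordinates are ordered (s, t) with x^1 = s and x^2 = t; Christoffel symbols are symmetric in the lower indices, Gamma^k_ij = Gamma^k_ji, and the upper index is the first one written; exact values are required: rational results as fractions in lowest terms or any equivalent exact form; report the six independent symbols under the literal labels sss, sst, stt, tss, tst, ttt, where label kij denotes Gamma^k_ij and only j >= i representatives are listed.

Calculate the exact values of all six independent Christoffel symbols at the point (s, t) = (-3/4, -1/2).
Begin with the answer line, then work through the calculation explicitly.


Answer: Gamma_sss = 524/8163, Gamma_sst = 0, Gamma_stt = -1688/2721, Gamma_tss = -2224/8163, Gamma_tst = 0, Gamma_ttt = -4052/2721

E = 149/16, F = 5/2, G = 29/16 at the point
E_s = -1/6, E_t = 0, F_s = -1/3, F_t = -19/2, G_s = 0, G_t = -17/2
EG - F^2 = 2721/256;  g^inv = (256/2721) * [[29/16, -5/2], [-5/2, 149/16]]
first-kind symbols [ij,l] = (1/2)(d_i g_jl + d_j g_il - d_l g_ij): [ss,s] = E_s/2 = -1/12, [ss,t] = F_s - E_t/2 = -1/3, [st,s] = E_t/2 = 0, [st,t] = G_s/2 = 0, [tt,s] = F_t - G_s/2 = -19/2, [tt,t] = G_t/2 = -17/4
Gamma^s_ij = (G*[ij,s] - F*[ij,t])/(EG - F^2), Gamma^t_ij = (E*[ij,t] - F*[ij,s])/(EG - F^2)


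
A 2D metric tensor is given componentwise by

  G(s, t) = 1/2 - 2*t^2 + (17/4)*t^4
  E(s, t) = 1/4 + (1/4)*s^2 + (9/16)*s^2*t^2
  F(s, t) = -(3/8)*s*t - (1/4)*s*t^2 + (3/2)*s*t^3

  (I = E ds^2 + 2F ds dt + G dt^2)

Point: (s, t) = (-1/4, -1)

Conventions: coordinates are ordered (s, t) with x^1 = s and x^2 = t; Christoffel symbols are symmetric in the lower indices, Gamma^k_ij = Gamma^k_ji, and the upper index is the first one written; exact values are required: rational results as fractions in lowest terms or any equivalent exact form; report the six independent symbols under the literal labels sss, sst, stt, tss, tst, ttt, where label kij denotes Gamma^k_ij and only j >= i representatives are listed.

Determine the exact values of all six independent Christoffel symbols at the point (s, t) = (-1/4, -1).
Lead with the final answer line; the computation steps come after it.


Answer: Gamma_sss = -73/528, Gamma_sst = -3/22, Gamma_stt = -4/3, Gamma_tss = -1985/4224, Gamma_tst = 3/176, Gamma_ttt = -145/66

E = 77/256, F = 11/32, G = 11/4 at the point
E_s = -13/32, E_t = -9/128, F_s = -11/8, F_t = -37/32, G_s = 0, G_t = -13
EG - F^2 = 363/512;  g^inv = (512/363) * [[11/4, -11/32], [-11/32, 77/256]]
first-kind symbols [ij,l] = (1/2)(d_i g_jl + d_j g_il - d_l g_ij): [ss,s] = E_s/2 = -13/64, [ss,t] = F_s - E_t/2 = -343/256, [st,s] = E_t/2 = -9/256, [st,t] = G_s/2 = 0, [tt,s] = F_t - G_s/2 = -37/32, [tt,t] = G_t/2 = -13/2
Gamma^s_ij = (G*[ij,s] - F*[ij,t])/(EG - F^2), Gamma^t_ij = (E*[ij,t] - F*[ij,s])/(EG - F^2)


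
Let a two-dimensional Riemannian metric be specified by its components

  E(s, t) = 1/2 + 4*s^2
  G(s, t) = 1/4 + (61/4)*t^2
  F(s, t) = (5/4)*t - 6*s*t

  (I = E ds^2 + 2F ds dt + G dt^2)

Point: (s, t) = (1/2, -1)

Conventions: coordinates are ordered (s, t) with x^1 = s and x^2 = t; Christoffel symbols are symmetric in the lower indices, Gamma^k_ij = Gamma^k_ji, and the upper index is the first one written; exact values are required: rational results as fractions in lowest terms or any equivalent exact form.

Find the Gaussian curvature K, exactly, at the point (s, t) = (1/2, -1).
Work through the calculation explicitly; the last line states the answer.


E = 3/2, F = 7/4, G = 31/2, EG - F^2 = 323/16 at the point
E_s = 4, E_t = 0, F_s = 6, F_t = -7/4, G_s = 0, G_t = -61/2
E_tt = 0, F_st = -6, G_ss = 0
Using the Brioschi determinant formula for K from the metric derivatives:
M1 = [[-E_tt/2 + F_st - G_ss/2, E_s/2, F_s - E_t/2], [F_t - G_s/2, E, F], [G_t/2, F, G]] = [[-6, 2, 6], [-7/4, 3/2, 7/4], [-61/4, 7/4, 31/2]]; det M1 = -11/8
M2 = [[0, E_t/2, G_s/2], [E_t/2, E, F], [G_s/2, F, G]] = [[0, 0, 0], [0, 3/2, 7/4], [0, 7/4, 31/2]]; det M2 = 0
det M1 - det M2 = -11/8; K = -11/8 / (323/16)^2 = -352/104329

Answer: K = -352/104329


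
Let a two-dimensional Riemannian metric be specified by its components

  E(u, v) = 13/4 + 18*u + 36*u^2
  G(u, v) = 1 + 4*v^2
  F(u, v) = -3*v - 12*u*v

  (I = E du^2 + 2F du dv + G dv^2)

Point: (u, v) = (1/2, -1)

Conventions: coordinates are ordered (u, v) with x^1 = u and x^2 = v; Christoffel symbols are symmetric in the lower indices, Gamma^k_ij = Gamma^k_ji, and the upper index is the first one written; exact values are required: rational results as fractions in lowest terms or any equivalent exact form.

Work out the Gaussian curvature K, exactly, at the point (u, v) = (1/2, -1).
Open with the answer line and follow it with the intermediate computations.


Answer: K = -192/10201

E = 85/4, F = 9, G = 5, EG - F^2 = 101/4 at the point
E_u = 54, E_v = 0, F_u = 12, F_v = -9, G_u = 0, G_v = -8
E_vv = 0, F_uv = -12, G_uu = 0
Using the Brioschi determinant formula for K from the metric derivatives:
M1 = [[-E_vv/2 + F_uv - G_uu/2, E_u/2, F_u - E_v/2], [F_v - G_u/2, E, F], [G_v/2, F, G]] = [[-12, 27, 12], [-9, 85/4, 9], [-4, 9, 5]]; det M1 = -12
M2 = [[0, E_v/2, G_u/2], [E_v/2, E, F], [G_u/2, F, G]] = [[0, 0, 0], [0, 85/4, 9], [0, 9, 5]]; det M2 = 0
det M1 - det M2 = -12; K = -12 / (101/4)^2 = -192/10201


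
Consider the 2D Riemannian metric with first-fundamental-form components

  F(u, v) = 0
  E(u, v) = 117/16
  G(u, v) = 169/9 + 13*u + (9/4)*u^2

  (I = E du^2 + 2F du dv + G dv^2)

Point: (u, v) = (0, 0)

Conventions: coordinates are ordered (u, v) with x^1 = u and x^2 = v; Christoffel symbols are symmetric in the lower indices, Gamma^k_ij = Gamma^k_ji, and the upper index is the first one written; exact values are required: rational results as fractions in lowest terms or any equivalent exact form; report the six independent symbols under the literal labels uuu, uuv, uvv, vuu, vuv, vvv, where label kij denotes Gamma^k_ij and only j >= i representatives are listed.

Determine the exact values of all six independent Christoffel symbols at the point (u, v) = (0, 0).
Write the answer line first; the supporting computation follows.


Answer: Gamma_uuu = 0, Gamma_uuv = 0, Gamma_uvv = -8/9, Gamma_vuu = 0, Gamma_vuv = 9/26, Gamma_vvv = 0

E = 117/16, F = 0, G = 169/9 at the point
E_u = 0, E_v = 0, F_u = 0, F_v = 0, G_u = 13, G_v = 0
EG - F^2 = 2197/16;  g^inv = (16/2197) * [[169/9, 0], [0, 117/16]]
first-kind symbols [ij,l] = (1/2)(d_i g_jl + d_j g_il - d_l g_ij): [uu,u] = E_u/2 = 0, [uu,v] = F_u - E_v/2 = 0, [uv,u] = E_v/2 = 0, [uv,v] = G_u/2 = 13/2, [vv,u] = F_v - G_u/2 = -13/2, [vv,v] = G_v/2 = 0
Gamma^u_ij = (G*[ij,u] - F*[ij,v])/(EG - F^2), Gamma^v_ij = (E*[ij,v] - F*[ij,u])/(EG - F^2)


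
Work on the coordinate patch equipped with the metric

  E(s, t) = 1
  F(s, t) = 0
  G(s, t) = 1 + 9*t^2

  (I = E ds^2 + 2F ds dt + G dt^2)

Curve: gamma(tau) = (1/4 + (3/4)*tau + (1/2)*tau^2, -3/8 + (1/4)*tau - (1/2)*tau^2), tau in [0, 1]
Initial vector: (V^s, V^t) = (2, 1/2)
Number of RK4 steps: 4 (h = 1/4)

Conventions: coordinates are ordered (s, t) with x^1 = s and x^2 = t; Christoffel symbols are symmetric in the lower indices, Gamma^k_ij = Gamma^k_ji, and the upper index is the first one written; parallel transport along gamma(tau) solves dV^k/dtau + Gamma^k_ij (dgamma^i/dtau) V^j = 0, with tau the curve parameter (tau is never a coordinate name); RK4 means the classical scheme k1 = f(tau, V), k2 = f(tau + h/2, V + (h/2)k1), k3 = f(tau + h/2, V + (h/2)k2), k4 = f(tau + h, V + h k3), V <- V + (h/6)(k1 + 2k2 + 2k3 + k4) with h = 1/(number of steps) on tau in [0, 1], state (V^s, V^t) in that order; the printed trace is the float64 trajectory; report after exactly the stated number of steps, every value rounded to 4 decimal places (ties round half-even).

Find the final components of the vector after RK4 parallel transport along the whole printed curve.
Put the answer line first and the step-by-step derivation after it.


Answer: V^s = 2.0000, V^t = 0.3542

gamma'(tau) = (3/4 + tau, 1/4 - tau); f(tau, V)^k = -Gamma^k_ij(gamma(tau)) gamma'^i(tau) V^j; h = 1/4; intermediate values shown to 6 dp
curve data and Christoffel symbols at the stage parameters:
  tau = 0.000000: gamma = (0.250000, -0.375000), gamma' = (0.750000, 0.250000); Gamma_sss = 0.000000, Gamma_sst = 0.000000, Gamma_stt = 0.000000, Gamma_tss = 0.000000, Gamma_tst = 0.000000, Gamma_ttt = -1.489655
  tau = 0.125000: gamma = (0.351562, -0.351562), gamma' = (0.875000, 0.125000); Gamma_sss = 0.000000, Gamma_sst = 0.000000, Gamma_stt = 0.000000, Gamma_tss = 0.000000, Gamma_tst = 0.000000, Gamma_ttt = -1.497876
  tau = 0.250000: gamma = (0.468750, -0.343750), gamma' = (1.000000, 0.000000); Gamma_sss = 0.000000, Gamma_sst = 0.000000, Gamma_stt = 0.000000, Gamma_tss = 0.000000, Gamma_tst = 0.000000, Gamma_ttt = -1.499290
  tau = 0.375000: gamma = (0.601562, -0.351562), gamma' = (1.125000, -0.125000); Gamma_sss = 0.000000, Gamma_sst = 0.000000, Gamma_stt = 0.000000, Gamma_tss = 0.000000, Gamma_tst = 0.000000, Gamma_ttt = -1.497876
  tau = 0.500000: gamma = (0.750000, -0.375000), gamma' = (1.250000, -0.250000); Gamma_sss = 0.000000, Gamma_sst = 0.000000, Gamma_stt = 0.000000, Gamma_tss = 0.000000, Gamma_tst = 0.000000, Gamma_ttt = -1.489655
  tau = 0.625000: gamma = (0.914062, -0.414062), gamma' = (1.375000, -0.375000); Gamma_sss = 0.000000, Gamma_sst = 0.000000, Gamma_stt = 0.000000, Gamma_tss = 0.000000, Gamma_tst = 0.000000, Gamma_ttt = -1.465403
  tau = 0.750000: gamma = (1.093750, -0.468750), gamma' = (1.500000, -0.500000); Gamma_sss = 0.000000, Gamma_sst = 0.000000, Gamma_stt = 0.000000, Gamma_tss = 0.000000, Gamma_tst = 0.000000, Gamma_ttt = -1.416858
  tau = 0.875000: gamma = (1.289062, -0.539062), gamma' = (1.625000, -0.625000); Gamma_sss = 0.000000, Gamma_sst = 0.000000, Gamma_stt = 0.000000, Gamma_tss = 0.000000, Gamma_tst = 0.000000, Gamma_ttt = -1.341955
  tau = 1.000000: gamma = (1.500000, -0.625000), gamma' = (1.750000, -0.750000); Gamma_sss = 0.000000, Gamma_sst = 0.000000, Gamma_stt = 0.000000, Gamma_tss = 0.000000, Gamma_tst = 0.000000, Gamma_ttt = -1.245675
step 0: V^s = 2.0000, V^t = 0.5000
step 1: k1 = (0.000000, 0.186207), k2 = (0.000000, 0.097975), k3 = (0.000000, 0.095910), k4 = (0.000000, 0.000000); V <- V + (h/6)(k1 + 2k2 + 2k3 + k4): V^s = 2.0000, V^t = 0.5239
step 2: k1 = (0.000000, 0.000000), k2 = (0.000000, -0.098095), k3 = (0.000000, -0.095799), k4 = (0.000000, -0.186194); V <- V + (h/6)(k1 + 2k2 + 2k3 + k4): V^s = 2.0000, V^t = 0.5000
step 3: k1 = (0.000000, -0.186207), k2 = (0.000000, -0.261972), k3 = (0.000000, -0.256768), k4 = (0.000000, -0.308739); V <- V + (h/6)(k1 + 2k2 + 2k3 + k4): V^s = 2.0000, V^t = 0.4361
step 4: k1 = (0.000000, -0.308980), k2 = (0.000000, -0.333414), k3 = (0.000000, -0.330852), k4 = (0.000000, -0.330199); V <- V + (h/6)(k1 + 2k2 + 2k3 + k4): V^s = 2.0000, V^t = 0.3542


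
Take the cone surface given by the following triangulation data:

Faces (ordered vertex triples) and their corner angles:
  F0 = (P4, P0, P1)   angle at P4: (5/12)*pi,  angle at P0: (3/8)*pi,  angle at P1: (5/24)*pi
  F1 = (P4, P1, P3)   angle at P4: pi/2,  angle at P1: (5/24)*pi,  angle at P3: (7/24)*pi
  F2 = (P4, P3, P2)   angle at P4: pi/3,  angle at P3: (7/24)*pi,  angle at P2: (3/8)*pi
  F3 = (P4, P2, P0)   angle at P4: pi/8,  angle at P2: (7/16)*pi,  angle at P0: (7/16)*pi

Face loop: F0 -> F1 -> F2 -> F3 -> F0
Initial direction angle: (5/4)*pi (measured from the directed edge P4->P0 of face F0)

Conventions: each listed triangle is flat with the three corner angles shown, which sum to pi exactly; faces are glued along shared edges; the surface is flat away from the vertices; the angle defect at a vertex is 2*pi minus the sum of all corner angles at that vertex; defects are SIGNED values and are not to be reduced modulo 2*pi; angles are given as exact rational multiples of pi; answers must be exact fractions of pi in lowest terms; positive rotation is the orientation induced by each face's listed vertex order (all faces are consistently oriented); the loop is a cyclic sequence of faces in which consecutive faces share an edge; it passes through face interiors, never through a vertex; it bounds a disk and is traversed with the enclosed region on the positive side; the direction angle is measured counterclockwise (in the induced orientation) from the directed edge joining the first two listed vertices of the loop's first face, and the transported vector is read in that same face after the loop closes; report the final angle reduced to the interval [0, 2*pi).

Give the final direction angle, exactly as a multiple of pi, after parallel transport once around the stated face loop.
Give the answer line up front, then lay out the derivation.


Answer: final direction angle = (15/8)*pi

enclosed vertex P4: corner angles sum to (11/8)*pi, defect = 2*pi - (11/8)*pi = (5/8)*pi
the final direction is the initial angle plus the enclosed defects, taken mod 2*pi in the induced orientation
final angle = (5/4)*pi + (5/8)*pi = (15/8)*pi (mod 2*pi)


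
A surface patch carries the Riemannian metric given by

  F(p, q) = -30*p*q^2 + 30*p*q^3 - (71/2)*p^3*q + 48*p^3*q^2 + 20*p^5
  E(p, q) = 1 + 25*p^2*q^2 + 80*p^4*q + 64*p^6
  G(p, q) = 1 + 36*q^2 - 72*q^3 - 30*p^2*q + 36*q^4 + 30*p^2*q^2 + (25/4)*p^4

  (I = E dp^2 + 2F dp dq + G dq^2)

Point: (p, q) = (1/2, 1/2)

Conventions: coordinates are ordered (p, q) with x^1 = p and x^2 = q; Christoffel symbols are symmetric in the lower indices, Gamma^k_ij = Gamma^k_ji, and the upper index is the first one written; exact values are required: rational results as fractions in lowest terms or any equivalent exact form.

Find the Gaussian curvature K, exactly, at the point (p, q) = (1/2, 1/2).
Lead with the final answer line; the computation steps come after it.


Answer: K = -25600/190969

E = 97/16, F = -63/32, G = 113/64, EG - F^2 = 437/64 at the point
E_p = 153/4, E_q = 45/4, F_p = -29/16, F_q = -35/16, G_p = -35/8, G_q = 0
E_qq = 25/2, F_pq = 15/8, G_pp = 15/4
K follows from Brioschi's formula, (det M1 - det M2)/(EG - F^2)^2.
M1 = [[-E_qq/2 + F_pq - G_pp/2, E_p/2, F_p - E_q/2], [F_q - G_p/2, E, F], [G_q/2, F, G]] = [[-25/4, 153/8, -119/16], [0, 97/16, -63/32], [0, -63/32, 113/64]]; det M1 = -10925/256
M2 = [[0, E_q/2, G_p/2], [E_q/2, E, F], [G_p/2, F, G]] = [[0, 45/8, -35/16], [45/8, 97/16, -63/32], [-35/16, -63/32, 113/64]]; det M2 = -9325/256
det M1 - det M2 = -25/4; K = -25/4 / (437/64)^2 = -25600/190969


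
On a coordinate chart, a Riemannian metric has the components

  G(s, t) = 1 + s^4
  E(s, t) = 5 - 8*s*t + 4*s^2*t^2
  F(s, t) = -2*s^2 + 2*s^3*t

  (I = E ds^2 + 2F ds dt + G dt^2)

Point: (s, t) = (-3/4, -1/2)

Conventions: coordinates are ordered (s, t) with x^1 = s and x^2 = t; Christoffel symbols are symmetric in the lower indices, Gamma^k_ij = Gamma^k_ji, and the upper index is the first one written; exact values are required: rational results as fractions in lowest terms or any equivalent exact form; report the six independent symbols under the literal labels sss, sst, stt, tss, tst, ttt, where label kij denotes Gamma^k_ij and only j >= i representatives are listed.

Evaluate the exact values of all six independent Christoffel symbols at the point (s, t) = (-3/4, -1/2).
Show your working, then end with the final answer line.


E = 41/16, F = -45/64, G = 337/256 at the point
E_s = 5/2, E_t = 15/4, F_s = 21/16, F_t = -27/32, G_s = -27/16, G_t = 0
EG - F^2 = 737/256;  g^inv = (256/737) * [[337/256, 45/64], [45/64, 41/16]]
first-kind symbols [ij,l] = (1/2)(d_i g_jl + d_j g_il - d_l g_ij): [ss,s] = E_s/2 = 5/4, [ss,t] = F_s - E_t/2 = -9/16, [st,s] = E_t/2 = 15/8, [st,t] = G_s/2 = -27/32, [tt,s] = F_t - G_s/2 = 0, [tt,t] = G_t/2 = 0
Gamma^s_ij = (G*[ij,s] - F*[ij,t])/(EG - F^2), Gamma^t_ij = (E*[ij,t] - F*[ij,s])/(EG - F^2)

Answer: Gamma_sss = 320/737, Gamma_sst = 480/737, Gamma_stt = 0, Gamma_tss = -144/737, Gamma_tst = -216/737, Gamma_ttt = 0


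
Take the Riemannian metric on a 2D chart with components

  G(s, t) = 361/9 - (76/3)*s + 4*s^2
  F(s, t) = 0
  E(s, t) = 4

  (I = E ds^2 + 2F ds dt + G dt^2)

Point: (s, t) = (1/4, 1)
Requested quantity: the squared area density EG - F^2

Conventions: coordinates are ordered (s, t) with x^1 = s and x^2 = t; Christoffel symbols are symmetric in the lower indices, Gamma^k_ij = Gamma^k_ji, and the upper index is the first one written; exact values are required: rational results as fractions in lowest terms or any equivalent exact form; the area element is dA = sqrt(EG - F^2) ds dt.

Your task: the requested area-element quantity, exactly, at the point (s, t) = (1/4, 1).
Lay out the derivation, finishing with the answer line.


E = 4, F = 0, G = 1225/36; EG - F^2 = 1225/9

Answer: EG - F^2 = 1225/9


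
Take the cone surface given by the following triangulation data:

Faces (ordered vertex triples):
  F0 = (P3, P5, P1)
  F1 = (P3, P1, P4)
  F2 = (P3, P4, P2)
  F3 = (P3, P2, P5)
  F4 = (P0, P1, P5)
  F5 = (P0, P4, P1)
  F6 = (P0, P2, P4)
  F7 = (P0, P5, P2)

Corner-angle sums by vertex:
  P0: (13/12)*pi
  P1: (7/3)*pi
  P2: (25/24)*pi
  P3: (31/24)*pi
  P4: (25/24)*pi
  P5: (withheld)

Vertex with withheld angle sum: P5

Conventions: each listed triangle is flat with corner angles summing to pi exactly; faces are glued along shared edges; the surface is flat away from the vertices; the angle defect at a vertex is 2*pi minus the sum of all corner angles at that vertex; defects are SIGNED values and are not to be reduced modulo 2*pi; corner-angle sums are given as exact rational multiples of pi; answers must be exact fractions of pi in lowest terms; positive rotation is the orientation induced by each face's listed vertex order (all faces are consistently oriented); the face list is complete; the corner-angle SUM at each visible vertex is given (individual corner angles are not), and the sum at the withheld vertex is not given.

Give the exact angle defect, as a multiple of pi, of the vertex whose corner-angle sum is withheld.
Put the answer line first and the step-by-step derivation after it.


Answer: defect(P5) = (19/24)*pi

V = 6, E = 12, F = 8; chi = V - E + F = 2
Gauss-Bonnet: total defect = 2*pi*chi = 4*pi; visible defects sum to (77/24)*pi


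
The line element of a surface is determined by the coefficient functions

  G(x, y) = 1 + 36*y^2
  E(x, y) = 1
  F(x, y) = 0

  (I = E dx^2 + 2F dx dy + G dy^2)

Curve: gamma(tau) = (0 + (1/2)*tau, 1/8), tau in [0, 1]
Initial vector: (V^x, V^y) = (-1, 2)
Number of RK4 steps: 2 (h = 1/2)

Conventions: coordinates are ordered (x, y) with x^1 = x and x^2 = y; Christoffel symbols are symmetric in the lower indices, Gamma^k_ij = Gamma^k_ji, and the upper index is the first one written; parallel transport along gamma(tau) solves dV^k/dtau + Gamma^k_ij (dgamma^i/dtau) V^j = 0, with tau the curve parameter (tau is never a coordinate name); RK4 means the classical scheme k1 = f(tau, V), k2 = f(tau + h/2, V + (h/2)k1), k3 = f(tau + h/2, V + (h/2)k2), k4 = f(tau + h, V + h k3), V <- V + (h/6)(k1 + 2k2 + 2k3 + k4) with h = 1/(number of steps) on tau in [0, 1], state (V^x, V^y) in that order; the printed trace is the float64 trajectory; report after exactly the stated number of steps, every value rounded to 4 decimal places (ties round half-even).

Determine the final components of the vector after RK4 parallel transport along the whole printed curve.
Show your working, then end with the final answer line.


gamma'(tau) = (1/2, 0); f(tau, V)^k = -Gamma^k_ij(gamma(tau)) gamma'^i(tau) V^j; h = 1/2; intermediate values shown to 6 dp
curve data and Christoffel symbols at the stage parameters:
  tau = 0.000000: gamma = (0.000000, 0.125000), gamma' = (0.500000, 0.000000); Gamma_xxx = 0.000000, Gamma_xxy = 0.000000, Gamma_xyy = 0.000000, Gamma_yxx = 0.000000, Gamma_yxy = 0.000000, Gamma_yyy = 2.880000
  tau = 0.250000: gamma = (0.125000, 0.125000), gamma' = (0.500000, 0.000000); Gamma_xxx = 0.000000, Gamma_xxy = 0.000000, Gamma_xyy = 0.000000, Gamma_yxx = 0.000000, Gamma_yxy = 0.000000, Gamma_yyy = 2.880000
  tau = 0.500000: gamma = (0.250000, 0.125000), gamma' = (0.500000, 0.000000); Gamma_xxx = 0.000000, Gamma_xxy = 0.000000, Gamma_xyy = 0.000000, Gamma_yxx = 0.000000, Gamma_yxy = 0.000000, Gamma_yyy = 2.880000
  tau = 0.750000: gamma = (0.375000, 0.125000), gamma' = (0.500000, 0.000000); Gamma_xxx = 0.000000, Gamma_xxy = 0.000000, Gamma_xyy = 0.000000, Gamma_yxx = 0.000000, Gamma_yxy = 0.000000, Gamma_yyy = 2.880000
  tau = 1.000000: gamma = (0.500000, 0.125000), gamma' = (0.500000, 0.000000); Gamma_xxx = 0.000000, Gamma_xxy = 0.000000, Gamma_xyy = 0.000000, Gamma_yxx = 0.000000, Gamma_yxy = 0.000000, Gamma_yyy = 2.880000
step 0: V^x = -1.0000, V^y = 2.0000
step 1: k1 = (0.000000, 0.000000), k2 = (0.000000, 0.000000), k3 = (0.000000, 0.000000), k4 = (0.000000, 0.000000); V <- V + (h/6)(k1 + 2k2 + 2k3 + k4): V^x = -1.0000, V^y = 2.0000
step 2: k1 = (0.000000, 0.000000), k2 = (0.000000, 0.000000), k3 = (0.000000, 0.000000), k4 = (0.000000, 0.000000); V <- V + (h/6)(k1 + 2k2 + 2k3 + k4): V^x = -1.0000, V^y = 2.0000

Answer: V^x = -1.0000, V^y = 2.0000


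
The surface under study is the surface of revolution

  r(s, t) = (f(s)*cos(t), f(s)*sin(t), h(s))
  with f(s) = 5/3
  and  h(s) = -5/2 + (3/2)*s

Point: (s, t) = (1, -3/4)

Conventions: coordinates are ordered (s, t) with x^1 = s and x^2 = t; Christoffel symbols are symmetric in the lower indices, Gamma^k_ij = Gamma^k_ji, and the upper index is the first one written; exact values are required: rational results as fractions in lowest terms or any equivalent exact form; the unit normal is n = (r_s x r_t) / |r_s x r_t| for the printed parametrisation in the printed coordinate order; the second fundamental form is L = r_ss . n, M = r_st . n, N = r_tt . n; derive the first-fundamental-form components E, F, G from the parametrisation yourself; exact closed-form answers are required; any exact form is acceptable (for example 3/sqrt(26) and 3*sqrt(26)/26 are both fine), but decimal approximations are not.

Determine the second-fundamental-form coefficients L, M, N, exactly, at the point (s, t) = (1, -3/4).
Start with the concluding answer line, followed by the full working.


Answer: L = 0, M = 0, N = 5/3

f = 5/3, f' = 0, f'' = 0, h' = 3/2, h'' = 0
E = 9/4, F = 0, G = 25/9; answer radicand W^2 = 9/4
unnormalised second-form numerators: l = 0, m = 0, n = 5/2; L = l/sqrt(9/4), and similarly M = m/sqrt(W^2), N = n/sqrt(W^2)


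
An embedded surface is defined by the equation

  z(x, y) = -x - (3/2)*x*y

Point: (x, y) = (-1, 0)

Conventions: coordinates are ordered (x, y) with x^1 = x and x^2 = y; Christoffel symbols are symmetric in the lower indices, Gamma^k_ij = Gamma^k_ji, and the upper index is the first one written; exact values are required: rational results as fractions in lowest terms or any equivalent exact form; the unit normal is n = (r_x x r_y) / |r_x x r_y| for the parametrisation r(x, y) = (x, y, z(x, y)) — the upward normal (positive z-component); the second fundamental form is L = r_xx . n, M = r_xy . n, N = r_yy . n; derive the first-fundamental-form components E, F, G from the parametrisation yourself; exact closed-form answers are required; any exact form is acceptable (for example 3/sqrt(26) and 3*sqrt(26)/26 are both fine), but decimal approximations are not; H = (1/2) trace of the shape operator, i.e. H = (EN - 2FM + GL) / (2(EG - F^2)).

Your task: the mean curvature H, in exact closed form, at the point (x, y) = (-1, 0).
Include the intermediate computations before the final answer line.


z_x = -1, z_y = 3/2, z_xx = 0, z_xy = -3/2, z_yy = 0
E = 2, F = -3/2, G = 13/4; answer radicand W^2 = 17/4
unnormalised second-form numerators: l = 0, m = -3/2, n = 0; L = l/sqrt(17/4), and similarly M = m/sqrt(W^2), N = n/sqrt(W^2)
H = (E*n - 2*F*m + G*l) / (2*(EG - F^2)*sqrt(W^2)); E*n - 2*F*m + G*l = -9/2, EG - F^2 = 17/4, so H = (-9/17)/sqrt(17/4)

Answer: H = -18*sqrt(17)/289


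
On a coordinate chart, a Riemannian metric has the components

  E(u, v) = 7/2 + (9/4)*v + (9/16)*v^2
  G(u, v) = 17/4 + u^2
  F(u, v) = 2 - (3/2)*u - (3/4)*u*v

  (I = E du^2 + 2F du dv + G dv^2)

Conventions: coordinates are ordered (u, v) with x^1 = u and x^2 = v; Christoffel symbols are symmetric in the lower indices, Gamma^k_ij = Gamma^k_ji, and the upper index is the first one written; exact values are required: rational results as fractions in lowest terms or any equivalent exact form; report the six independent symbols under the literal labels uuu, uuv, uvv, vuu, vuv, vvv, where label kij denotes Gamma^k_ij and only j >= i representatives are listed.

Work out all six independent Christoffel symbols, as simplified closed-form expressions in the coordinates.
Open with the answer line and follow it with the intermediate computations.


Answer: Gamma_uuu = (-63*u*v^2 - 252*u*v - 252*u + 168*v + 336)/(80*u^2 + 192*u*v + 384*u + 153*v^2 + 612*v + 696), Gamma_uuv = (84*u^2*v + 168*u^2 - 128*u + 153*v + 306)/(80*u^2 + 192*u*v + 384*u + 153*v^2 + 612*v + 696), Gamma_uvv = (-112*u^3 - 476*u)/(80*u^2 + 192*u*v + 384*u + 153*v^2 + 612*v + 696), Gamma_vuu = (-189*v^3 - 1134*v^2 - 2688*v - 2352)/(320*u^2 + 768*u*v + 1536*u + 612*v^2 + 2448*v + 2784), Gamma_vuv = (63*u*v^2 + 252*u*v + 332*u - 72*v - 144)/(80*u^2 + 192*u*v + 384*u + 153*v^2 + 612*v + 696), Gamma_vvv = (-84*u^2*v - 168*u^2 + 224*u)/(80*u^2 + 192*u*v + 384*u + 153*v^2 + 612*v + 696)

E = 7/2 + (9/4)*v + (9/16)*v^2; F = 2 - (3/2)*u - (3/4)*u*v; G = 17/4 + u^2
Gamma^k_ij = (1/2) g^{kl} (d_i g_jl + d_j g_il - d_l g_ij), with g^inv = (1/(EG-F^2)) [[G, -F], [-F, E]]
first partials: E_u = 0, E_v = 9/4 + (9/8)*v, F_u = -3/2 - (3/4)*v, F_v = -(3/4)*u, G_u = 2*u, G_v = 0
D = EG - F^2 = 87/8 + (153/16)*v + 6*u + (153/64)*v^2 + 3*u*v + (5/4)*u^2
expanded: Gamma^u_uu = (G E_u - 2F F_u + F E_v)/(2D), Gamma^u_uv = (G E_v - F G_u)/(2D), Gamma^u_vv = (2G F_v - G G_u - F G_v)/(2D), Gamma^v_uu = (2E F_u - E E_v - F E_u)/(2D), Gamma^v_uv = (E G_u - F E_v)/(2D), Gamma^v_vv = (E G_v - 2F F_v + F G_u)/(2D); substitute and cancel common factors


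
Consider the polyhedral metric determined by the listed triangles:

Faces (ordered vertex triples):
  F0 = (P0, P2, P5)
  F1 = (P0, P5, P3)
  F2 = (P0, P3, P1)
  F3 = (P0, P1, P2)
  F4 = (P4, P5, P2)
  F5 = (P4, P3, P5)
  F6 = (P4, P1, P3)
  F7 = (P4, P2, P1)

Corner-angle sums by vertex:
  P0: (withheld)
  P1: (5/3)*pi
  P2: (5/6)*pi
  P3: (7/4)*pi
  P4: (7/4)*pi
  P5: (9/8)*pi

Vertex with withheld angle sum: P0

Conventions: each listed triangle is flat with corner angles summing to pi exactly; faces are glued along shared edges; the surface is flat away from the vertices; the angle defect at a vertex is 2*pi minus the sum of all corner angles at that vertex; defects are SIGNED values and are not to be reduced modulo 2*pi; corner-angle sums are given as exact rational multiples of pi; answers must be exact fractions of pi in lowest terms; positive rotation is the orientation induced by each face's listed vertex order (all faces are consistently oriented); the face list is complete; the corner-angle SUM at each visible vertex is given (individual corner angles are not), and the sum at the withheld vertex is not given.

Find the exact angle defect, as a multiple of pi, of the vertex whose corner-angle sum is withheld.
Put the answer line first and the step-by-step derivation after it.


Answer: defect(P0) = (9/8)*pi

V = 6, E = 12, F = 8; chi = V - E + F = 2
Gauss-Bonnet: total defect = 2*pi*chi = 4*pi; visible defects sum to (23/8)*pi


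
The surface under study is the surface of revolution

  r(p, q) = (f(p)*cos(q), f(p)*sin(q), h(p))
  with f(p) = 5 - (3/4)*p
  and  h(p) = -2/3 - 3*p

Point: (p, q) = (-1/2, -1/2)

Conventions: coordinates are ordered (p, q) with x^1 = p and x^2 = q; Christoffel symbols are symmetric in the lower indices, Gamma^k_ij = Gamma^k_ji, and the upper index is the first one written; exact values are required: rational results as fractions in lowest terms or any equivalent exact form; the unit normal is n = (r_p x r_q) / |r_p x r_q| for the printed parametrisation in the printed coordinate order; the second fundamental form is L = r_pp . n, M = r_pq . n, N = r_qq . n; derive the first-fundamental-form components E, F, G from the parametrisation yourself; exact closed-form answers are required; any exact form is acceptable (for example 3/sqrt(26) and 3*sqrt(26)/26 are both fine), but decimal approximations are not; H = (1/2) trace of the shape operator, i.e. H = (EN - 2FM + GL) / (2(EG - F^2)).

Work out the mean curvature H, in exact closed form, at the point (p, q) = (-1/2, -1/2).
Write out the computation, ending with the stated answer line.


f = 43/8, f' = -3/4, f'' = 0, h' = -3, h'' = 0
E = 153/16, F = 0, G = 1849/64; answer radicand W^2 = 153/16
unnormalised second-form numerators: l = 0, m = 0, n = -129/8; L = l/sqrt(153/16), and similarly M = m/sqrt(W^2), N = n/sqrt(W^2)
H = (E*n - 2*F*m + G*l) / (2*(EG - F^2)*sqrt(W^2)); E*n - 2*F*m + G*l = -19737/128, EG - F^2 = 282897/1024, so H = (-12/43)/sqrt(153/16)

Answer: H = -16*sqrt(17)/731


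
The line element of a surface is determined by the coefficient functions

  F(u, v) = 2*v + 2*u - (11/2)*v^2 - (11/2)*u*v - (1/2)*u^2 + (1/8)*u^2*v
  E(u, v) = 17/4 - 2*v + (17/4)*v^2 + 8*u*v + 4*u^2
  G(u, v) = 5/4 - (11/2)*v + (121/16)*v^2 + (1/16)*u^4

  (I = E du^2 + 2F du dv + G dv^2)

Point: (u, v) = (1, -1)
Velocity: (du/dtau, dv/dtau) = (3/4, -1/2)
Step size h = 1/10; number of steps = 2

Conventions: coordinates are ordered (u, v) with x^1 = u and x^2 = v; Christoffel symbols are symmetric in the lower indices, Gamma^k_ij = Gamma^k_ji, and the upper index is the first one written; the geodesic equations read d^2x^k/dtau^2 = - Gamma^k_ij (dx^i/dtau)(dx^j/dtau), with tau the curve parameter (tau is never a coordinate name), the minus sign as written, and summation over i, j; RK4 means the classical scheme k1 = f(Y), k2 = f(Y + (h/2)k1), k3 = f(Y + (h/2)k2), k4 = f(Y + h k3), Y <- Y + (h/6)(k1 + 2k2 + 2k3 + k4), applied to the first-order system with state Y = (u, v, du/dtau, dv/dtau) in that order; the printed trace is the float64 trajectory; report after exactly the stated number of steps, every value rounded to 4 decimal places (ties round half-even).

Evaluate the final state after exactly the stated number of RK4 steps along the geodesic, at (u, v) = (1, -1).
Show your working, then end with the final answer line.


f(Y) = (du/dtau, dv/dtau, -Gamma^u_ij Y'^i Y'^j, -Gamma^v_ij Y'^i Y'^j) with the Gammas evaluated at the stage position; h = 0.100000; intermediate values shown to 6 dp
step 0: u = 1.0000, v = -1.0000, du/dtau = 0.7500, dv/dtau = -0.5000
step 1:
  k1: at (u, v) = (1.000000, -1.000000), (du/dtau, dv/dtau) = (0.750000, -0.500000); Gamma_uuu = 0.050378, Gamma_uuv = -0.192275, Gamma_uvv = 1.089421, Gamma_vuu = 0.523929, Gamma_vuv = 0.000336, Gamma_vvv = -0.670025; k1 = (0.750000, -0.500000, -0.444899, -0.126952)
  k2: at (u, v) = (1.037500, -1.025000), (du/dtau, dv/dtau) = (0.727755, -0.506348); Gamma_uuu = 0.052555, Gamma_uuv = -0.183592, Gamma_uvv = 1.093866, Gamma_vuu = 0.507935, Gamma_vuv = 0.002214, Gamma_vvv = -0.661941; k2 = (0.727755, -0.506348, -0.443594, -0.097671)
  k3: at (u, v) = (1.036388, -1.025317), (du/dtau, dv/dtau) = (0.727820, -0.504884); Gamma_uuu = 0.052449, Gamma_uuv = -0.184470, Gamma_uvv = 1.094362, Gamma_vuu = 0.508342, Gamma_vuv = 0.002031, Gamma_vvv = -0.661104; k3 = (0.727820, -0.504884, -0.442317, -0.099267)
  k4: at (u, v) = (1.072782, -1.050488), (du/dtau, dv/dtau) = (0.705768, -0.509927); Gamma_uuu = 0.054630, Gamma_uuv = -0.176716, Gamma_uvv = 1.098775, Gamma_vuu = 0.493458, Gamma_vuv = 0.003660, Gamma_vvv = -0.652601; k4 = (0.705768, -0.509927, -0.440118, -0.073469)
  Y <- Y + (h/6)(k1 + 2k2 + 2k3 + k4): u = 1.0728, v = -1.0505, du/dtau = 0.7057, dv/dtau = -0.5099
step 2:
  k1: at (u, v) = (1.072782, -1.050540), (du/dtau, dv/dtau) = (0.705719, -0.509905); Gamma_uuu = 0.054628, Gamma_uuv = -0.176746, Gamma_uvv = 1.098805, Gamma_vuu = 0.493456, Gamma_vuv = 0.003655, Gamma_vvv = -0.652550; k1 = (0.705719, -0.509905, -0.440103, -0.073466)
  k2: at (u, v) = (1.108068, -1.076035), (du/dtau, dv/dtau) = (0.683714, -0.513578); Gamma_uuu = 0.056772, Gamma_uuv = -0.169996, Gamma_uvv = 1.103305, Gamma_vuu = 0.479612, Gamma_vuv = 0.005041, Gamma_vvv = -0.643488; k2 = (0.683714, -0.513578, -0.436934, -0.050934)
  k3: at (u, v) = (1.106968, -1.076219), (du/dtau, dv/dtau) = (0.683873, -0.512452); Gamma_uuu = 0.056652, Gamma_uuv = -0.170771, Gamma_uvv = 1.103742, Gamma_vuu = 0.480001, Gamma_vuv = 0.004891, Gamma_vvv = -0.642822; k3 = (0.683873, -0.512452, -0.436039, -0.052250)
  k4: at (u, v) = (1.141169, -1.101785), (du/dtau, dv/dtau) = (0.662115, -0.515130); Gamma_uuu = 0.058728, Gamma_uuv = -0.164829, Gamma_uvv = 1.108224, Gamma_vuu = 0.467118, Gamma_vuv = 0.006098, Gamma_vvv = -0.633500; k4 = (0.662115, -0.515130, -0.432262, -0.032518)
  Y <- Y + (h/6)(k1 + 2k2 + 2k3 + k4): u = 1.1412, v = -1.1018, du/dtau = 0.6621, dv/dtau = -0.5151

Answer: u = 1.1412, v = -1.1018, du/dtau = 0.6621, dv/dtau = -0.5151
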